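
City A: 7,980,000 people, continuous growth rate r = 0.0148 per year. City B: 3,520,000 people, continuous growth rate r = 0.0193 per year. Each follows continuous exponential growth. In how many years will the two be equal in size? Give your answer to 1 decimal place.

t ≈ 181.9 years

7980000·e^(0.0148t) = 3520000·e^(0.0193t)
7980000/3520000 = e^((0.0193 − 0.0148)t) → ln(2.26705) = 0.0045·t
t = 0.81848 / 0.0045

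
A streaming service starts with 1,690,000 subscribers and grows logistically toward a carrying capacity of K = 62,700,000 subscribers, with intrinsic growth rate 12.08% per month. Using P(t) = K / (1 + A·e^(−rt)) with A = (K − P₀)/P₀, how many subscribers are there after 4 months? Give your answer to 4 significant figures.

A = (62700000 − 1690000)/1690000 = 36.10059
P(4) = 62700000 / (1 + 36.10059·e^(−0.1208·4)) = 62700000 / (1 + 36.10059·0.616806)
= 62700000 / 23.26708 ≈ 2694794.79

≈ 2,695,000 subscribers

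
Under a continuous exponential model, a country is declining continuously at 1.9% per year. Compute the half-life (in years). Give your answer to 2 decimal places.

half-life ≈ 36.48 years

half-life = ln(2) / |r| = 0.69315 / 0.019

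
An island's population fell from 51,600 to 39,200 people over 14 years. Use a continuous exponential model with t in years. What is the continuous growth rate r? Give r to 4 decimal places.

39200 = 51600 · e^(r·14)
e^(14r) = 39200/51600 = 0.75969
r = ln(0.75969) / 14 = -0.27484 / 14

r ≈ -0.0196 per year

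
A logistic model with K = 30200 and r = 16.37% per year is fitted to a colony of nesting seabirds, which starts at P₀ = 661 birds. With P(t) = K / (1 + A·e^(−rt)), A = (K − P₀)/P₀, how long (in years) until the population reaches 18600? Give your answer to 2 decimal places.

A = (30200 − 661)/661 = 44.68835
18600 = 30200/(1 + 44.68835·e^(−0.1637t)) → 1 + 44.68835·e^(−0.1637t) = 1.62366
e^(−0.1637t) = 0.013956 → t = ln(71.65546)/0.1637 = 4.27187/0.1637

t ≈ 26.10 years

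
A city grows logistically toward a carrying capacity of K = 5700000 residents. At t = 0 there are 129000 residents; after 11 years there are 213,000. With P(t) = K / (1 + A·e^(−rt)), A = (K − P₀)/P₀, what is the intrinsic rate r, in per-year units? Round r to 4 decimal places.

A = (5700000 − 129000)/129000 = 43.18605
213000 = 5700000/(1 + 43.18605·e^(−r·11)) → e^(−11r) = (26.76056 − 1)/43.18605 = 0.596502
r = −ln(0.596502)/11 = 0.51667/11

r ≈ 0.0470 per year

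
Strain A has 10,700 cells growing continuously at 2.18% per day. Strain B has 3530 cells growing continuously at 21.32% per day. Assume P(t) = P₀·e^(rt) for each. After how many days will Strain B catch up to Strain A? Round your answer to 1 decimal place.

t ≈ 5.8 days

10700·e^(0.0218t) = 3530·e^(0.2132t)
10700/3530 = e^((0.2132 − 0.0218)t) → ln(3.03116) = 0.1914·t
t = 1.10895 / 0.1914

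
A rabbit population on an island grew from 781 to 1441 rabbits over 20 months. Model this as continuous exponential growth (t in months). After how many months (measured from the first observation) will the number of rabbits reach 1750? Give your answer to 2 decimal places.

r = ln(1441/781) / 20 ≈ 0.030626 per month
t = ln(1750/781) / r = 0.8068 / 0.030626 ≈ 26.344

t ≈ 26.34 months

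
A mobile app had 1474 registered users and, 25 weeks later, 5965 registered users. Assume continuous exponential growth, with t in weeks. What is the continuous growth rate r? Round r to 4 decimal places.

5965 = 1474 · e^(r·25)
e^(25r) = 5965/1474 = 4.04681
r = ln(4.04681) / 25 = 1.39793 / 25

r ≈ 0.0559 per week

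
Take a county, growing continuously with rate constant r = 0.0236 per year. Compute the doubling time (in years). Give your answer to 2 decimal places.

doubling time ≈ 29.37 years

doubling time = ln(2) / |r| = 0.69315 / 0.0236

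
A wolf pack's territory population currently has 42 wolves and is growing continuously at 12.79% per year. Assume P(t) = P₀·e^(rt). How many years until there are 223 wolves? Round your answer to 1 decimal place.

t ≈ 13.1 years

223 = 42 · e^(0.1279·t)
t = ln(223/42) / 0.1279 = ln(5.30952) / 0.1279 = 1.6695 / 0.1279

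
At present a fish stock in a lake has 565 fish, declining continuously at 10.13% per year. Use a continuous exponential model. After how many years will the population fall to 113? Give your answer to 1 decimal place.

t ≈ 15.9 years

113 = 565 · e^(-0.1013·t)
t = ln(113/565) / -0.1013 = ln(0.2) / -0.1013 = -1.60944 / -0.1013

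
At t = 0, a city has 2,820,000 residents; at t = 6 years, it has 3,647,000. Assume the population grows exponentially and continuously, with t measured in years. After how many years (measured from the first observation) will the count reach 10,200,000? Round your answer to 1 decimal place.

t ≈ 30.0 years

r = ln(3647000/2820000) / 6 ≈ 0.042861 per year
t = ln(10200000/2820000) / r = 1.28565 / 0.042861 ≈ 29.996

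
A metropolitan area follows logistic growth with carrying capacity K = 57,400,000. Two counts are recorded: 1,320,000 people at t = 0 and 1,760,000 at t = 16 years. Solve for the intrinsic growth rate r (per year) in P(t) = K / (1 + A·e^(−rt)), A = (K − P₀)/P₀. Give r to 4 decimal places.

r ≈ 0.0185 per year

A = (57400000 − 1320000)/1320000 = 42.48485
1760000 = 57400000/(1 + 42.48485·e^(−r·16)) → e^(−16r) = (32.61364 − 1)/42.48485 = 0.744116
r = −ln(0.744116)/16 = 0.29556/16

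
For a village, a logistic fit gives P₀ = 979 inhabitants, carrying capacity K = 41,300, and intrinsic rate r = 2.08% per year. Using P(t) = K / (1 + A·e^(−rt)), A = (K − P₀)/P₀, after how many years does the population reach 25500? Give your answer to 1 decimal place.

t ≈ 201.8 years

A = (41300 − 979)/979 = 41.1859
25500 = 41300/(1 + 41.1859·e^(−0.0208t)) → 1 + 41.1859·e^(−0.0208t) = 1.61961
e^(−0.0208t) = 0.015044 → t = ln(66.47092)/0.0208 = 4.19676/0.0208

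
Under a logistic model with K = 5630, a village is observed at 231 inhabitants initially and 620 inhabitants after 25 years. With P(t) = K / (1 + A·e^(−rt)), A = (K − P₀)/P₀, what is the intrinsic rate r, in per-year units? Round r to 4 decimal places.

r ≈ 0.0425 per year

A = (5630 − 231)/231 = 23.37229
620 = 5630/(1 + 23.37229·e^(−r·25)) → e^(−25r) = (9.08065 − 1)/23.37229 = 0.345736
r = −ln(0.345736)/25 = 1.06208/25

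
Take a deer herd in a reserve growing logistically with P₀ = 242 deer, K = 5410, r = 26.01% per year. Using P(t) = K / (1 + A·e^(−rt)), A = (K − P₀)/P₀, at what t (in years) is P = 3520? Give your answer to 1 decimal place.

A = (5410 − 242)/242 = 21.35537
3520 = 5410/(1 + 21.35537·e^(−0.2601t)) → 1 + 21.35537·e^(−0.2601t) = 1.53693
e^(−0.2601t) = 0.025143 → t = ln(39.77297)/0.2601 = 3.68319/0.2601

t ≈ 14.2 years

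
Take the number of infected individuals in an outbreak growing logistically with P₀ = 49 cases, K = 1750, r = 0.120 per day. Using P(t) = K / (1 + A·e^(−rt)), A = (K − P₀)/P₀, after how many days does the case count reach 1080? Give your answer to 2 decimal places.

t ≈ 33.54 days

A = (1750 − 49)/49 = 34.71429
1080 = 1750/(1 + 34.71429·e^(−0.12t)) → 1 + 34.71429·e^(−0.12t) = 1.62037
e^(−0.12t) = 0.017871 → t = ln(55.95736)/0.12 = 4.02459/0.12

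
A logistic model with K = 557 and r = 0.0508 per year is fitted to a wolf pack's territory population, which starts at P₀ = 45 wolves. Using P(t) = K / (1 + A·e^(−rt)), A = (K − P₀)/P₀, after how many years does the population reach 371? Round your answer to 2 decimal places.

t ≈ 61.46 years

A = (557 − 45)/45 = 11.37778
371 = 557/(1 + 11.37778·e^(−0.0508t)) → 1 + 11.37778·e^(−0.0508t) = 1.50135
e^(−0.0508t) = 0.044064 → t = ln(22.69438)/0.0508 = 3.12212/0.0508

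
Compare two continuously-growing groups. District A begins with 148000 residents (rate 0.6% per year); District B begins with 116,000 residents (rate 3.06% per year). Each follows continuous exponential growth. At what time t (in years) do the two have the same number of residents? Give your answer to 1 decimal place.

148000·e^(0.006t) = 116000·e^(0.0306t)
148000/116000 = e^((0.0306 − 0.006)t) → ln(1.27586) = 0.0246·t
t = 0.24362 / 0.0246

t ≈ 9.9 years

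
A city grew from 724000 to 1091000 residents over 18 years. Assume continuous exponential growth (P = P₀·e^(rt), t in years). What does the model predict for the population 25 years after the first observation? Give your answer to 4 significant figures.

r = ln(1091000/724000) / 18 ≈ 0.022781 per year
P(25) = 724000 · e^(0.022781·25) = 724000 · 1.76743 ≈ 1279618.44

≈ 1,280,000 residents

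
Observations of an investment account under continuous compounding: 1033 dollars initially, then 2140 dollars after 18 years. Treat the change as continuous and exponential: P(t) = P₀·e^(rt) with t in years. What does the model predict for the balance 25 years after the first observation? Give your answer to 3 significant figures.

≈ 2,840 dollars

r = ln(2140/1033) / 18 ≈ 0.040463 per year
P(25) = 1033 · e^(0.040463·25) = 1033 · 2.74995 ≈ 2840.69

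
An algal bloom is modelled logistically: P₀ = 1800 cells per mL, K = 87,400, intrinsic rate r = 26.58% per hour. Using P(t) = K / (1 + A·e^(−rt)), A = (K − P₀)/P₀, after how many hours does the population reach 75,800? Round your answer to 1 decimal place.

A = (87400 − 1800)/1800 = 47.55556
75800 = 87400/(1 + 47.55556·e^(−0.2658t)) → 1 + 47.55556·e^(−0.2658t) = 1.15303
e^(−0.2658t) = 0.003218 → t = ln(310.75096)/0.2658 = 5.73899/0.2658

t ≈ 21.6 hours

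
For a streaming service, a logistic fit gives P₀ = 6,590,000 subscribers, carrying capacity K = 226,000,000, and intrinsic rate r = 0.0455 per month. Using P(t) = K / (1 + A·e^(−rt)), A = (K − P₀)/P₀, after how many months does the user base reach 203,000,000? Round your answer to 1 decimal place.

t ≈ 124.9 months

A = (226000000 − 6590000)/6590000 = 33.29439
203000000 = 226000000/(1 + 33.29439·e^(−0.0455t)) → 1 + 33.29439·e^(−0.0455t) = 1.1133
e^(−0.0455t) = 0.003403 → t = ln(293.85914)/0.0455 = 5.6831/0.0455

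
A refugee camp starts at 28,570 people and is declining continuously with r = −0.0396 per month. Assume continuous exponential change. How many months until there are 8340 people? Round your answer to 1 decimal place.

t ≈ 31.1 months

8340 = 28570 · e^(-0.0396·t)
t = ln(8340/28570) / -0.0396 = ln(0.29191) / -0.0396 = -1.23129 / -0.0396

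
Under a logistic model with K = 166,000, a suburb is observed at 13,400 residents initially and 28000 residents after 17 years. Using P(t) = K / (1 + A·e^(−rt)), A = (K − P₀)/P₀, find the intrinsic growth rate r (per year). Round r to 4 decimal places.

A = (166000 − 13400)/13400 = 11.38806
28000 = 166000/(1 + 11.38806·e^(−r·17)) → e^(−17r) = (5.92857 − 1)/11.38806 = 0.432784
r = −ln(0.432784)/17 = 0.83752/17

r ≈ 0.0493 per year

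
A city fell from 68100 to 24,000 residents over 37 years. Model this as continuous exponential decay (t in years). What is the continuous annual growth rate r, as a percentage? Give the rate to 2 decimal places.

r ≈ -2.82% per year

24000 = 68100 · e^(r·37)
e^(37r) = 24000/68100 = 0.35242
r = ln(0.35242) / 37 = -1.04292 / 37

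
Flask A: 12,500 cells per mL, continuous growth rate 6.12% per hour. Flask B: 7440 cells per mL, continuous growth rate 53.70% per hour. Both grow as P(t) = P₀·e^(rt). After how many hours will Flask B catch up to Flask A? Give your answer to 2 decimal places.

12500·e^(0.0612t) = 7440·e^(0.537t)
12500/7440 = e^((0.537 − 0.0612)t) → ln(1.68011) = 0.4758·t
t = 0.51886 / 0.4758

t ≈ 1.09 hours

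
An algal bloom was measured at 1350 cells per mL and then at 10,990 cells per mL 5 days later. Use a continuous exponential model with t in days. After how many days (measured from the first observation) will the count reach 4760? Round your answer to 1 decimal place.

t ≈ 3.0 days

r = ln(10990/1350) / 5 ≈ 0.419376 per day
t = ln(4760/1350) / r = 1.26014 / 0.419376 ≈ 3.005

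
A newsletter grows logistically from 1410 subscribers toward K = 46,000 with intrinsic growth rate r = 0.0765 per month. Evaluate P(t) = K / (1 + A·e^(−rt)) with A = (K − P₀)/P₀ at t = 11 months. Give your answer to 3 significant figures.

A = (46000 − 1410)/1410 = 31.62411
P(11) = 46000 / (1 + 31.62411·e^(−0.0765·11)) = 46000 / (1 + 31.62411·0.431063)
= 46000 / 14.632 ≈ 3143.79

≈ 3,140 subscribers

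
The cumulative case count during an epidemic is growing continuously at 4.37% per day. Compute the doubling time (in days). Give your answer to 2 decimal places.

doubling time = ln(2) / |r| = 0.69315 / 0.0437

doubling time ≈ 15.86 days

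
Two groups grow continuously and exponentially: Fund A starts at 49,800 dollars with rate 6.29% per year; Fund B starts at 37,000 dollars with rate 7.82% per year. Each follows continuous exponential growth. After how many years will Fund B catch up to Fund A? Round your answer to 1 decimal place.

t ≈ 19.4 years

49800·e^(0.0629t) = 37000·e^(0.0782t)
49800/37000 = e^((0.0782 − 0.0629)t) → ln(1.34595) = 0.0153·t
t = 0.2971 / 0.0153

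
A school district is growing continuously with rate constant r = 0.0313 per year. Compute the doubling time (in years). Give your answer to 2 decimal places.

doubling time = ln(2) / |r| = 0.69315 / 0.0313

doubling time ≈ 22.15 years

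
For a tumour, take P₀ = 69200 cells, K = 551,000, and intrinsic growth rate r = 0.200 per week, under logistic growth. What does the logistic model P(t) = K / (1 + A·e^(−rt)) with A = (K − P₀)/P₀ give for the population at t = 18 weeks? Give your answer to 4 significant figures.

≈ 462,900 cells

A = (551000 − 69200)/69200 = 6.96243
P(18) = 551000 / (1 + 6.96243·e^(−0.2·18)) = 551000 / (1 + 6.96243·0.027324)
= 551000 / 1.19024 ≈ 462932.06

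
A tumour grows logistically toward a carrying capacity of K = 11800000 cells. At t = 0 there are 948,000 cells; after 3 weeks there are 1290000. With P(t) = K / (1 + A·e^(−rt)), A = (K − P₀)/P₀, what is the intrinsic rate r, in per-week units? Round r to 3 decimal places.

A = (11800000 − 948000)/948000 = 11.44726
1290000 = 11800000/(1 + 11.44726·e^(−r·3)) → e^(−3r) = (9.14729 − 1)/11.44726 = 0.711724
r = −ln(0.711724)/3 = 0.34007/3

r ≈ 0.113 per week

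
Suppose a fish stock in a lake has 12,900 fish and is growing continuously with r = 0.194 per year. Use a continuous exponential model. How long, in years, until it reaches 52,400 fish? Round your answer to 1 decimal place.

t ≈ 7.2 years

52400 = 12900 · e^(0.194·t)
t = ln(52400/12900) / 0.194 = ln(4.06202) / 0.194 = 1.40168 / 0.194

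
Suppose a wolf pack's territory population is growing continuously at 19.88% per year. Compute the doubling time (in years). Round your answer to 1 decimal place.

doubling time ≈ 3.5 years

doubling time = ln(2) / |r| = 0.69315 / 0.1988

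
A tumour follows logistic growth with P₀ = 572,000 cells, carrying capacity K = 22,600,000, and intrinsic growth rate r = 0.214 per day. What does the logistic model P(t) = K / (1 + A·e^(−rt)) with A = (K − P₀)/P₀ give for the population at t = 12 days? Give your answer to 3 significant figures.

A = (22600000 − 572000)/572000 = 38.51049
P(12) = 22600000 / (1 + 38.51049·e^(−0.214·12)) = 22600000 / (1 + 38.51049·0.076689)
= 22600000 / 3.95332 ≈ 5716711.07

≈ 5,720,000 cells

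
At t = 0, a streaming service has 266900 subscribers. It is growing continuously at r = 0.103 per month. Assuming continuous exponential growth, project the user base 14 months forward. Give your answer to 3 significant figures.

P(14) = 266900 · e^(0.103·14) = 266900 · e^(1.442)
= 266900 · 4.22915 ≈ 1128758.98

≈ 1,130,000 subscribers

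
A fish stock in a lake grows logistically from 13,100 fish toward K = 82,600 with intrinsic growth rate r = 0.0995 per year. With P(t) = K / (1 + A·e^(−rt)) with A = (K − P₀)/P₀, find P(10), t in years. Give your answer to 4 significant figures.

A = (82600 − 13100)/13100 = 5.30534
P(10) = 82600 / (1 + 5.30534·e^(−0.0995·10)) = 82600 / (1 + 5.30534·0.369723)
= 82600 / 2.96151 ≈ 27891.18

≈ 27,890 fish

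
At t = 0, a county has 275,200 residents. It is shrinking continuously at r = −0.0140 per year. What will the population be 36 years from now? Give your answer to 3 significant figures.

P(36) = 275200 · e^(-0.014·36) = 275200 · e^(-0.504)
= 275200 · 0.60411 ≈ 166250.9

≈ 166,000 residents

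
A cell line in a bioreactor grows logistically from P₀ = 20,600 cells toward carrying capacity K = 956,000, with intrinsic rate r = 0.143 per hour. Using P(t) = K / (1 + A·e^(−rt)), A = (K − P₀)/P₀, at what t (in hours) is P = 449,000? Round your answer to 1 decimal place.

t ≈ 25.8 hours

A = (956000 − 20600)/20600 = 45.40777
449000 = 956000/(1 + 45.40777·e^(−0.143t)) → 1 + 45.40777·e^(−0.143t) = 2.12918
e^(−0.143t) = 0.024867 → t = ln(40.21319)/0.143 = 3.6942/0.143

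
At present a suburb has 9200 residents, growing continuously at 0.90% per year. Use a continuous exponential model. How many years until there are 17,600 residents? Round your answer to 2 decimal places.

17600 = 9200 · e^(0.009·t)
t = ln(17600/9200) / 0.009 = ln(1.91304) / 0.009 = 0.6487 / 0.009

t ≈ 72.08 years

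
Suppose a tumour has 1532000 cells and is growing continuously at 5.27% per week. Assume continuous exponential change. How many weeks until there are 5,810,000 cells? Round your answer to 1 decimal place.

t ≈ 25.3 weeks

5810000 = 1532000 · e^(0.0527·t)
t = ln(5810000/1532000) / 0.0527 = ln(3.79243) / 0.0527 = 1.33301 / 0.0527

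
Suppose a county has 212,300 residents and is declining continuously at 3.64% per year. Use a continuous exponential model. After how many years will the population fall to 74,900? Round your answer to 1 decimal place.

74900 = 212300 · e^(-0.0364·t)
t = ln(74900/212300) / -0.0364 = ln(0.3528) / -0.0364 = -1.04185 / -0.0364

t ≈ 28.6 years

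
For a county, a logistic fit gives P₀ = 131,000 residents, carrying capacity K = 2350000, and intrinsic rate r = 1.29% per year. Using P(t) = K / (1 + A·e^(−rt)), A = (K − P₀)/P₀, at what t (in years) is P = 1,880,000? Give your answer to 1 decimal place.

A = (2350000 − 131000)/131000 = 16.93893
1880000 = 2350000/(1 + 16.93893·e^(−0.0129t)) → 1 + 16.93893·e^(−0.0129t) = 1.25
e^(−0.0129t) = 0.014759 → t = ln(67.75573)/0.0129 = 4.21591/0.0129

t ≈ 326.8 years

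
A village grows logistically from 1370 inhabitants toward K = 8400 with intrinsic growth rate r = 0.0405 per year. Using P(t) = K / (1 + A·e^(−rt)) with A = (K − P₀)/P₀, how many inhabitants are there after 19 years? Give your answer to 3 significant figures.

A = (8400 − 1370)/1370 = 5.13139
P(19) = 8400 / (1 + 5.13139·e^(−0.0405·19)) = 8400 / (1 + 5.13139·0.463245)
= 8400 / 3.37709 ≈ 2487.35

≈ 2,490 inhabitants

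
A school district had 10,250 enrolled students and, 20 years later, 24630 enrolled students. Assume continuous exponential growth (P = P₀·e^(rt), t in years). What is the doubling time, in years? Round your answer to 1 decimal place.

r = ln(24630/10250) / 20 = ln(2.40293) / 20 ≈ 0.043834 per year
doubling time = ln 2 / |r| = 0.69315 / 0.043834

doubling time ≈ 15.8 years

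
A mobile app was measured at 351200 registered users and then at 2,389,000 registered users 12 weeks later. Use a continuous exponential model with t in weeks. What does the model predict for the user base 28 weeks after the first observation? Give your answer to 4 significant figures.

r = ln(2389000/351200) / 12 ≈ 0.159773 per week
P(28) = 351200 · e^(0.159773·28) = 351200 · 87.67528 ≈ 30791558.64

≈ 30,790,000 registered users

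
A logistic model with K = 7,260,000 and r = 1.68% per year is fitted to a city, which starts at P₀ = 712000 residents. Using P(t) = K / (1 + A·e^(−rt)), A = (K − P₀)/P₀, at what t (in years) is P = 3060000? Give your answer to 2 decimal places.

A = (7260000 − 712000)/712000 = 9.19663
3060000 = 7260000/(1 + 9.19663·e^(−0.0168t)) → 1 + 9.19663·e^(−0.0168t) = 2.37255
e^(−0.0168t) = 0.149245 → t = ln(6.7004)/0.0168 = 1.90217/0.0168

t ≈ 113.22 years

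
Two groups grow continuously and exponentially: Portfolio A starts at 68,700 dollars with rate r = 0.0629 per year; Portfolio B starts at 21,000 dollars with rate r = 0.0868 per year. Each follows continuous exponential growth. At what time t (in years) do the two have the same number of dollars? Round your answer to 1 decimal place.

t ≈ 49.6 years

68700·e^(0.0629t) = 21000·e^(0.0868t)
68700/21000 = e^((0.0868 − 0.0629)t) → ln(3.27143) = 0.0239·t
t = 1.18523 / 0.0239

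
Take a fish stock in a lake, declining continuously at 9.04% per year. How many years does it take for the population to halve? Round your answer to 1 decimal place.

half-life = ln(2) / |r| = 0.69315 / 0.0904

half-life ≈ 7.7 years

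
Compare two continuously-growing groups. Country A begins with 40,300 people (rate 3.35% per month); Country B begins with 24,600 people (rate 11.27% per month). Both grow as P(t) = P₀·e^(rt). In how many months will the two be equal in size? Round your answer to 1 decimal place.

t ≈ 6.2 months

40300·e^(0.0335t) = 24600·e^(0.1127t)
40300/24600 = e^((0.1127 − 0.0335)t) → ln(1.63821) = 0.0792·t
t = 0.49361 / 0.0792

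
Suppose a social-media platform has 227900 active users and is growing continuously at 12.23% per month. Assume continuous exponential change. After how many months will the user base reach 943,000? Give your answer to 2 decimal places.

t ≈ 11.61 months

943000 = 227900 · e^(0.1223·t)
t = ln(943000/227900) / 0.1223 = ln(4.13778) / 0.1223 = 1.42016 / 0.1223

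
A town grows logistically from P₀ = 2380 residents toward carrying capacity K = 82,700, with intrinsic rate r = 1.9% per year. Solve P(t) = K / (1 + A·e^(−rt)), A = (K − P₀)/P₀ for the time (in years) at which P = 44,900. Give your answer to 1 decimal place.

t ≈ 194.3 years

A = (82700 − 2380)/2380 = 33.7479
44900 = 82700/(1 + 33.7479·e^(−0.019t)) → 1 + 33.7479·e^(−0.019t) = 1.84187
e^(−0.019t) = 0.024946 → t = ln(40.08679)/0.019 = 3.69105/0.019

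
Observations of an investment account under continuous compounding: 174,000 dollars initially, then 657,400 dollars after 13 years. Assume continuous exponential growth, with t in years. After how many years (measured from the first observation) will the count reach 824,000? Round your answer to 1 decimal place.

t ≈ 15.2 years

r = ln(657400/174000) / 13 ≈ 0.102249 per year
t = ln(824000/174000) / r = 1.55512 / 0.102249 ≈ 15.209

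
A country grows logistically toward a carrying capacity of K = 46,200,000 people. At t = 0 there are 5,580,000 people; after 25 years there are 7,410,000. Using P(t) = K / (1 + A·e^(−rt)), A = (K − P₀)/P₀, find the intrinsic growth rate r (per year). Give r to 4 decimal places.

r ≈ 0.0132 per year

A = (46200000 − 5580000)/5580000 = 7.27957
7410000 = 46200000/(1 + 7.27957·e^(−r·25)) → e^(−25r) = (6.23482 − 1)/7.27957 = 0.719111
r = −ln(0.719111)/25 = 0.32974/25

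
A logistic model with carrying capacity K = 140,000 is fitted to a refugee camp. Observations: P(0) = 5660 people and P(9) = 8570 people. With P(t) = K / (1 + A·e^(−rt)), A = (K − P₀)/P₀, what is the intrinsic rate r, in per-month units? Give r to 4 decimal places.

A = (140000 − 5660)/5660 = 23.73498
8570 = 140000/(1 + 23.73498·e^(−r·9)) → e^(−9r) = (16.33606 − 1)/23.73498 = 0.646137
r = −ln(0.646137)/9 = 0.43674/9

r ≈ 0.0485 per month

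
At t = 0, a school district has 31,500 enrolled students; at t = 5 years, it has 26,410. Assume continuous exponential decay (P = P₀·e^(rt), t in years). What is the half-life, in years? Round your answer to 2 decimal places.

r = ln(26410/31500) / 5 = ln(0.83841) / 5 ≈ -0.035249 per year
half-life = ln 2 / |r| = 0.69315 / 0.035249

half-life ≈ 19.66 years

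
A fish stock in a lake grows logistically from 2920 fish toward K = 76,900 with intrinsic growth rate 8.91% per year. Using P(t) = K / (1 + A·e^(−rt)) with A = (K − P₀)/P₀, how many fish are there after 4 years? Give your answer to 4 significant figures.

A = (76900 − 2920)/2920 = 25.33562
P(4) = 76900 / (1 + 25.33562·e^(−0.0891·4)) = 76900 / (1 + 25.33562·0.700192)
= 76900 / 18.73981 ≈ 4103.56

≈ 4,104 fish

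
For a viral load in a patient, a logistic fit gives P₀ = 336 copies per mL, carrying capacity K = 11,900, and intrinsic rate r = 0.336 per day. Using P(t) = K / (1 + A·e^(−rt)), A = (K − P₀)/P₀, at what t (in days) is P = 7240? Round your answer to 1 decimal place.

t ≈ 11.8 days

A = (11900 − 336)/336 = 34.41667
7240 = 11900/(1 + 34.41667·e^(−0.336t)) → 1 + 34.41667·e^(−0.336t) = 1.64365
e^(−0.336t) = 0.018702 → t = ln(53.47139)/0.336 = 3.97915/0.336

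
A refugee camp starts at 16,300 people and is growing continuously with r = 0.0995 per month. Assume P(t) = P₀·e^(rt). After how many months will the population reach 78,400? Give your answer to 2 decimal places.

78400 = 16300 · e^(0.0995·t)
t = ln(78400/16300) / 0.0995 = ln(4.80982) / 0.0995 = 1.57066 / 0.0995

t ≈ 15.79 months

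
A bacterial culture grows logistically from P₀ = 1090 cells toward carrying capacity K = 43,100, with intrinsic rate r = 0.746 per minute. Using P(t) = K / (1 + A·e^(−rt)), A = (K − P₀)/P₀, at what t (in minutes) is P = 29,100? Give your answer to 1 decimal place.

A = (43100 − 1090)/1090 = 38.54128
29100 = 43100/(1 + 38.54128·e^(−0.746t)) → 1 + 38.54128·e^(−0.746t) = 1.4811
e^(−0.746t) = 0.012483 → t = ln(80.11081)/0.746 = 4.38341/0.746

t ≈ 5.9 minutes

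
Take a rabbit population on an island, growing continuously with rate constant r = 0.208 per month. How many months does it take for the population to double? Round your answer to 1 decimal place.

doubling time = ln(2) / |r| = 0.69315 / 0.208

doubling time ≈ 3.3 months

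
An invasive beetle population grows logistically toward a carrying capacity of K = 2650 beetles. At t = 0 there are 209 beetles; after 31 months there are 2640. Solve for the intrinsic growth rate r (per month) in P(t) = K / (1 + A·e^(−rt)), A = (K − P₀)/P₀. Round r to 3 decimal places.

r ≈ 0.259 per month

A = (2650 − 209)/209 = 11.67943
2640 = 2650/(1 + 11.67943·e^(−r·31)) → e^(−31r) = (1.00379 − 1)/11.67943 = 0.000324
r = −ln(0.000324)/31 = 8.03378/31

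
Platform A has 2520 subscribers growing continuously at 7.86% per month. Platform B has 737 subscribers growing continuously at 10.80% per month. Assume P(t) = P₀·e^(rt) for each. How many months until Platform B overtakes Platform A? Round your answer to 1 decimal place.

2520·e^(0.0786t) = 737·e^(0.108t)
2520/737 = e^((0.108 − 0.0786)t) → ln(3.41927) = 0.0294·t
t = 1.22943 / 0.0294

t ≈ 41.8 months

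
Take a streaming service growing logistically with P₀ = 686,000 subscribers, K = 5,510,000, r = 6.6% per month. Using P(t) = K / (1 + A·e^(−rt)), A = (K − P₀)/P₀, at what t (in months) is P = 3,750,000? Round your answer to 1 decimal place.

t ≈ 41.0 months

A = (5510000 − 686000)/686000 = 7.03207
3750000 = 5510000/(1 + 7.03207·e^(−0.066t)) → 1 + 7.03207·e^(−0.066t) = 1.46933
e^(−0.066t) = 0.066742 → t = ln(14.9831)/0.066 = 2.70692/0.066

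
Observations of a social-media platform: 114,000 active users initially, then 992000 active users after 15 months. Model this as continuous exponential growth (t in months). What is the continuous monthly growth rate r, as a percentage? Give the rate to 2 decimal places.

992000 = 114000 · e^(r·15)
e^(15r) = 992000/114000 = 8.70175
r = ln(8.70175) / 15 = 2.16352 / 15

r ≈ 14.42% per month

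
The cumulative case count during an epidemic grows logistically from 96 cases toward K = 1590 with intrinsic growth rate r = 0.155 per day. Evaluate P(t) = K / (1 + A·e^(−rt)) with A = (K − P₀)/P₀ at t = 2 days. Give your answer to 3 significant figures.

≈ 128 cases

A = (1590 − 96)/96 = 15.5625
P(2) = 1590 / (1 + 15.5625·e^(−0.155·2)) = 1590 / (1 + 15.5625·0.733447)
= 1590 / 12.41427 ≈ 128.08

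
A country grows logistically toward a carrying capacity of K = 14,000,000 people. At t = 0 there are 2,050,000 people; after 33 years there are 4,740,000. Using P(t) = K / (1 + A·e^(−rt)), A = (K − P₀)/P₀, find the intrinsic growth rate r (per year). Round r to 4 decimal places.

r ≈ 0.0331 per year

A = (14000000 − 2050000)/2050000 = 5.82927
4740000 = 14000000/(1 + 5.82927·e^(−r·33)) → e^(−33r) = (2.95359 − 1)/5.82927 = 0.335134
r = −ln(0.335134)/33 = 1.09322/33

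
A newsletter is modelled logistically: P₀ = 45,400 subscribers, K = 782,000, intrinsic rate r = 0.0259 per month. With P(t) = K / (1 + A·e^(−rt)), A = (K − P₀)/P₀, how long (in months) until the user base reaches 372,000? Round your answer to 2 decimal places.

t ≈ 103.83 months

A = (782000 − 45400)/45400 = 16.22467
372000 = 782000/(1 + 16.22467·e^(−0.0259t)) → 1 + 16.22467·e^(−0.0259t) = 2.10215
e^(−0.0259t) = 0.067931 → t = ln(14.72092)/0.0259 = 2.68927/0.0259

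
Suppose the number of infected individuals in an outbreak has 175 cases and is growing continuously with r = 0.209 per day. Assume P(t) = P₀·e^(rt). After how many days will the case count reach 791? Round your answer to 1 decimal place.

t ≈ 7.2 days

791 = 175 · e^(0.209·t)
t = ln(791/175) / 0.209 = ln(4.52) / 0.209 = 1.50851 / 0.209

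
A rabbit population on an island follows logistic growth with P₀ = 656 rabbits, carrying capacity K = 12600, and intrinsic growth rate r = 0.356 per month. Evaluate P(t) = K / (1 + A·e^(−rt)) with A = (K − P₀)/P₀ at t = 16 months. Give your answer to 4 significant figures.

≈ 11,870 rabbits

A = (12600 − 656)/656 = 18.20732
P(16) = 12600 / (1 + 18.20732·e^(−0.356·16)) = 12600 / (1 + 18.20732·0.003359)
= 12600 / 1.06117 ≈ 11873.74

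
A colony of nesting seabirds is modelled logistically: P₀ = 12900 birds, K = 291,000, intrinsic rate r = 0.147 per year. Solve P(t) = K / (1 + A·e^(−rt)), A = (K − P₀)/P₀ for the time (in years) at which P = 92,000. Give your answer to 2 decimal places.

A = (291000 − 12900)/12900 = 21.55814
92000 = 291000/(1 + 21.55814·e^(−0.147t)) → 1 + 21.55814·e^(−0.147t) = 3.16304
e^(−0.147t) = 0.100335 → t = ln(9.96658)/0.147 = 2.29924/0.147

t ≈ 15.64 years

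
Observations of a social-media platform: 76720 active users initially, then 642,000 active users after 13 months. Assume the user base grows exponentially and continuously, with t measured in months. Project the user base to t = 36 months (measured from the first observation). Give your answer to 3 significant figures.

≈ 27,500,000 active users

r = ln(642000/76720) / 13 ≈ 0.163417 per month
P(36) = 76720 · e^(0.163417·36) = 76720 · 358.89343 ≈ 27534304.02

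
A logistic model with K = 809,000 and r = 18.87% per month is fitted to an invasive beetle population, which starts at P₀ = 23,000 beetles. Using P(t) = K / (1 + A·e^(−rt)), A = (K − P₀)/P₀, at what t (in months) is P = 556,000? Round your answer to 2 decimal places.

A = (809000 − 23000)/23000 = 34.17391
556000 = 809000/(1 + 34.17391·e^(−0.1887t)) → 1 + 34.17391·e^(−0.1887t) = 1.45504
e^(−0.1887t) = 0.013315 → t = ln(75.10156)/0.1887 = 4.31884/0.1887

t ≈ 22.89 months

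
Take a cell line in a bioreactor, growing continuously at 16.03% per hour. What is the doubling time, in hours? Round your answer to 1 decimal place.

doubling time ≈ 4.3 hours

doubling time = ln(2) / |r| = 0.69315 / 0.1603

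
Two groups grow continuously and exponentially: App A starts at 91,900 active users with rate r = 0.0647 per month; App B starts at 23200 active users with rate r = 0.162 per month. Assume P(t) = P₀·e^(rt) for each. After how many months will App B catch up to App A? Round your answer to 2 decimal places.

91900·e^(0.0647t) = 23200·e^(0.162t)
91900/23200 = e^((0.162 − 0.0647)t) → ln(3.96121) = 0.0973·t
t = 1.37655 / 0.0973

t ≈ 14.15 months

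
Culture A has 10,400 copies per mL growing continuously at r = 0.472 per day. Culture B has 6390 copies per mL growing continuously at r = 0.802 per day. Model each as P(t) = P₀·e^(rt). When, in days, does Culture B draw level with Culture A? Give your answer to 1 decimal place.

t ≈ 1.5 days

10400·e^(0.472t) = 6390·e^(0.802t)
10400/6390 = e^((0.802 − 0.472)t) → ln(1.62754) = 0.33·t
t = 0.48707 / 0.33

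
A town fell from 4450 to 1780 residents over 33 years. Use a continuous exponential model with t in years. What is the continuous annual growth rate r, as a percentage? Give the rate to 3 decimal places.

r ≈ -2.777% per year

1780 = 4450 · e^(r·33)
e^(33r) = 1780/4450 = 0.4
r = ln(0.4) / 33 = -0.91629 / 33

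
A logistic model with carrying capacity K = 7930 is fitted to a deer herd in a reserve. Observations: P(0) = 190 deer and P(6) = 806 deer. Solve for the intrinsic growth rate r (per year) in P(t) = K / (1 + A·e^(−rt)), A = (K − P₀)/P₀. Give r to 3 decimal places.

A = (7930 − 190)/190 = 40.73684
806 = 7930/(1 + 40.73684·e^(−r·6)) → e^(−6r) = (9.83871 − 1)/40.73684 = 0.216971
r = −ln(0.216971)/6 = 1.52799/6

r ≈ 0.255 per year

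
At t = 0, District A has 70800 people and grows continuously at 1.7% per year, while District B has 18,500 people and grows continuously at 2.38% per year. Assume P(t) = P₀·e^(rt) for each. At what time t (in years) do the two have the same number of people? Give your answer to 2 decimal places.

t ≈ 197.37 years

70800·e^(0.017t) = 18500·e^(0.0238t)
70800/18500 = e^((0.0238 − 0.017)t) → ln(3.82703) = 0.0068·t
t = 1.34209 / 0.0068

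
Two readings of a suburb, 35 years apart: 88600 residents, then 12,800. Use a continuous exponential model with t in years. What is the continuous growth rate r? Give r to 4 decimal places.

12800 = 88600 · e^(r·35)
e^(35r) = 12800/88600 = 0.14447
r = ln(0.14447) / 35 = -1.93469 / 35

r ≈ -0.0553 per year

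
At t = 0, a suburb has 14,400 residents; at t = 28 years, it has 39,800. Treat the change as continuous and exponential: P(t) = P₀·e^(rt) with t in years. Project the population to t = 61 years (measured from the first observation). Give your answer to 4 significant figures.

≈ 131,900 residents

r = ln(39800/14400) / 28 ≈ 0.036309 per year
P(61) = 14400 · e^(0.036309·61) = 14400 · 9.15976 ≈ 131900.55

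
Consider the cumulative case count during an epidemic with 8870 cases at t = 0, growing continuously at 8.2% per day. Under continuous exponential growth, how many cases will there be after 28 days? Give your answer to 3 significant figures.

P(28) = 8870 · e^(0.082·28) = 8870 · e^(2.296)
= 8870 · 9.93437 ≈ 88117.82

≈ 88,100 cases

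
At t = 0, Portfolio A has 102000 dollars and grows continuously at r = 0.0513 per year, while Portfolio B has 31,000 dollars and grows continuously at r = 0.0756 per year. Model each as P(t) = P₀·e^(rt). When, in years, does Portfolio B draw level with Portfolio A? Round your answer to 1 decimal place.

102000·e^(0.0513t) = 31000·e^(0.0756t)
102000/31000 = e^((0.0756 − 0.0513)t) → ln(3.29032) = 0.0243·t
t = 1.19099 / 0.0243

t ≈ 49.0 years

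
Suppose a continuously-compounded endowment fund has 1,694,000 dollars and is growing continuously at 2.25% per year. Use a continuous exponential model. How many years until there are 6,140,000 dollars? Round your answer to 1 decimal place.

t ≈ 57.2 years

6140000 = 1694000 · e^(0.0225·t)
t = ln(6140000/1694000) / 0.0225 = ln(3.62456) / 0.0225 = 1.28773 / 0.0225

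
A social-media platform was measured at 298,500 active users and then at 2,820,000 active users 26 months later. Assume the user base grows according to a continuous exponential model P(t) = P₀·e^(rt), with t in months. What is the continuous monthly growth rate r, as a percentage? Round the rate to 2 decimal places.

2820000 = 298500 · e^(r·26)
e^(26r) = 2820000/298500 = 9.44724
r = ln(9.44724) / 26 = 2.24572 / 26

r ≈ 8.64% per month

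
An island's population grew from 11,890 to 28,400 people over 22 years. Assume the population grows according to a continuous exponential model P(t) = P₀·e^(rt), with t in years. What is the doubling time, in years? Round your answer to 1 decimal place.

doubling time ≈ 17.5 years

r = ln(28400/11890) / 22 = ln(2.38856) / 22 ≈ 0.039577 per year
doubling time = ln 2 / |r| = 0.69315 / 0.039577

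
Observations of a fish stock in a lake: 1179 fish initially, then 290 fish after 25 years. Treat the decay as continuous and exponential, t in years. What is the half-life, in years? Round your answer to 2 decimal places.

r = ln(290/1179) / 25 = ln(0.24597) / 25 ≈ -0.056102 per year
half-life = ln 2 / |r| = 0.69315 / 0.056102

half-life ≈ 12.36 years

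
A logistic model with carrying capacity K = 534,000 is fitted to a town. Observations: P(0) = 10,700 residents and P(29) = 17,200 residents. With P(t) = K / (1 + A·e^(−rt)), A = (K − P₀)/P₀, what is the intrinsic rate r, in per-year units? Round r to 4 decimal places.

A = (534000 − 10700)/10700 = 48.90654
17200 = 534000/(1 + 48.90654·e^(−r·29)) → e^(−29r) = (31.04651 − 1)/48.90654 = 0.614366
r = −ln(0.614366)/29 = 0.48716/29

r ≈ 0.0168 per year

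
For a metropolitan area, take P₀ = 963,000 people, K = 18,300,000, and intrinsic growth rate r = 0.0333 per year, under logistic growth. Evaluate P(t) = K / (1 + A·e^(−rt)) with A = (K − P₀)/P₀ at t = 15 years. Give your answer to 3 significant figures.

A = (18300000 − 963000)/963000 = 18.00312
P(15) = 18300000 / (1 + 18.00312·e^(−0.0333·15)) = 18300000 / (1 + 18.00312·0.606834)
= 18300000 / 11.9249 ≈ 1534603.75

≈ 1,530,000 people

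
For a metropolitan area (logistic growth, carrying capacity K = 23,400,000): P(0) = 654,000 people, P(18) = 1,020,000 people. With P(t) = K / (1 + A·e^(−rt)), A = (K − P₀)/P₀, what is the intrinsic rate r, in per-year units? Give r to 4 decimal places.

A = (23400000 − 654000)/654000 = 34.77982
1020000 = 23400000/(1 + 34.77982·e^(−r·18)) → e^(−18r) = (22.94118 − 1)/34.77982 = 0.630859
r = −ln(0.630859)/18 = 0.46067/18

r ≈ 0.0256 per year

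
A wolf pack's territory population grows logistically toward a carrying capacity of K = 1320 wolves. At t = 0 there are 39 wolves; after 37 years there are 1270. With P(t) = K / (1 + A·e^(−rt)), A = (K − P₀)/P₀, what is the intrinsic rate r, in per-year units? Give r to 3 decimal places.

A = (1320 − 39)/39 = 32.84615
1270 = 1320/(1 + 32.84615·e^(−r·37)) → e^(−37r) = (1.03937 − 1)/32.84615 = 0.001199
r = −ln(0.001199)/37 = 6.72658/37

r ≈ 0.182 per year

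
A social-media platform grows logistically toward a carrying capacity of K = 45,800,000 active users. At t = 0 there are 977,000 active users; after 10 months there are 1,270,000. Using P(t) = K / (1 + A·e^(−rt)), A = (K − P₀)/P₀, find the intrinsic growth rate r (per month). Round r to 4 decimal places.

r ≈ 0.0269 per month

A = (45800000 − 977000)/977000 = 45.8782
1270000 = 45800000/(1 + 45.8782·e^(−r·10)) → e^(−10r) = (36.06299 − 1)/45.8782 = 0.764263
r = −ln(0.764263)/10 = 0.26884/10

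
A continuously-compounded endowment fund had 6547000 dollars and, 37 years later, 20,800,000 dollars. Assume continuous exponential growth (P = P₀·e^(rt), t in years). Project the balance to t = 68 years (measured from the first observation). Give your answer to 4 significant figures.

r = ln(20800000/6547000) / 37 ≈ 0.031242 per year
P(68) = 6547000 · e^(0.031242·68) = 6547000 · 8.36822 ≈ 54786747.57

≈ 54,790,000 dollars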